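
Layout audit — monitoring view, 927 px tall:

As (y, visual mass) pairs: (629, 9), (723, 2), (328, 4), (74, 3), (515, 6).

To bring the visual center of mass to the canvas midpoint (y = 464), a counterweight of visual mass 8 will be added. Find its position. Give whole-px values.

y ≈ 390

After adding the counterweight, total weight = 9 + 2 + 4 + 3 + 6 + 8 = 32.
y: need Σw·y = 32·464 = 14848. Existing = 9·629 + 2·723 + 4·328 + 3·74 + 6·515 = 11731. Remainder 3117 / 8 ≈ 389.62.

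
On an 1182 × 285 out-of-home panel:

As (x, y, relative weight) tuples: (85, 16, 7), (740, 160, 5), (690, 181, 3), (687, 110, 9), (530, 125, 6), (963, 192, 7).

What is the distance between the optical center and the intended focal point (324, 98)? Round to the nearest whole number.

Total weight = 7 + 5 + 3 + 9 + 6 + 7 = 37.
x: (7·85 + 5·740 + 3·690 + 9·687 + 6·530 + 7·963) / 37 = 22469 / 37 ≈ 607.27
y: (7·16 + 5·160 + 3·181 + 9·110 + 6·125 + 7·192) / 37 = 4539 / 37 ≈ 122.68
Offset from (324, 98): Δx ≈ 283.27, Δy ≈ 24.68; distance = √(Δx² + Δy²) ≈ 284.34.

≈ 284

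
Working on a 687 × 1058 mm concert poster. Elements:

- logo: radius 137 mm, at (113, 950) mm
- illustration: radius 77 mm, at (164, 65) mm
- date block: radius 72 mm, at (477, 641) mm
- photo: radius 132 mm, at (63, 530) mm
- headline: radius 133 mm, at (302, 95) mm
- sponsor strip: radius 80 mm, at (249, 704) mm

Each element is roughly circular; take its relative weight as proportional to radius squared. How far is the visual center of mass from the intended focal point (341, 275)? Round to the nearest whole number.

Weights ∝ r²: logo 137² = 18769, illustration 77² = 5929, date block 72² = 5184, photo 132² = 17424, headline 133² = 17689, sponsor strip 80² = 6400; Σw = 71395.
x-moment: 18769·113 + 5929·164 + 5184·477 + 17424·63 + 17689·302 + 6400·249 = 13599411; centroid 13599411/71395 ≈ 190.48.
y-moment: 18769·950 + 5929·65 + 5184·641 + 17424·530 + 17689·95 + 6400·704 = 36959654; centroid 36959654/71395 ≈ 517.68.
From (341, 275): dx = -150.52, dy = 242.68, so the distance is √(dx²+dy²) ≈ 285.57.

≈ 286 mm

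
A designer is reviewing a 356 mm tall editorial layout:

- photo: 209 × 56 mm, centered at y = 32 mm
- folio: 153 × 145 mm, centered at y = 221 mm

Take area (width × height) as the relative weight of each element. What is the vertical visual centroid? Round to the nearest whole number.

y ≈ 156

Taking area as weight: photo 209·56 = 11704, folio 153·145 = 22185. Sum 33889.
y: (11704·32 + 22185·221) / 33889 = 5277413 / 33889 ≈ 155.73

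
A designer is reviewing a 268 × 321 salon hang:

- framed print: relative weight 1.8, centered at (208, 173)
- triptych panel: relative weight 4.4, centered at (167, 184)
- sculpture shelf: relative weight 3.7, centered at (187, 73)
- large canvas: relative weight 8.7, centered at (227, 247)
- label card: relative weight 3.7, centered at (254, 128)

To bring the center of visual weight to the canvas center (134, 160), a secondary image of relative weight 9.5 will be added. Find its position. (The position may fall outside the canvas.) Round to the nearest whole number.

After adding the secondary image, total weight = 1.8 + 4.4 + 3.7 + 8.7 + 3.7 + 9.5 = 31.8.
Along x: (4715.8 + 9.5·x) / 31.8 = 134 (existing moment 1.8·208 + 4.4·167 + 3.7·187 + 8.7·227 + 3.7·254 = 4715.8) ⇒ x = (4261.2 − 4715.8) / 9.5 ≈ -47.85.
Along y: (4013.6 + 9.5·y) / 31.8 = 160 (existing moment 1.8·173 + 4.4·184 + 3.7·73 + 8.7·247 + 3.7·128 = 4013.6) ⇒ y = (5088.0 − 4013.6) / 9.5 ≈ 113.09.

(-48, 113)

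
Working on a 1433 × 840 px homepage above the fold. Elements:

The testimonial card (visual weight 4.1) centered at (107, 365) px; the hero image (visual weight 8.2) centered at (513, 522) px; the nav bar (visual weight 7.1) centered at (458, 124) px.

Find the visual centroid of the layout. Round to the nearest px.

Weights sum to 4.1 + 8.2 + 7.1 = 19.4.
x: (4.1·107 + 8.2·513 + 7.1·458) / 19.4 = 7897.1 / 19.4 ≈ 407.07
y: (4.1·365 + 8.2·522 + 7.1·124) / 19.4 = 6657.3 / 19.4 ≈ 343.16

(407, 343)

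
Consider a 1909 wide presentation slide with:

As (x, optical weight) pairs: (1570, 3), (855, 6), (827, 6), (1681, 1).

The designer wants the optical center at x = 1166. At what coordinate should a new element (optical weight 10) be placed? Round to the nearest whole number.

After adding the new element, total weight = 3 + 6 + 6 + 1 + 10 = 26.
Along x: (16483 + 10·x) / 26 = 1166 (existing moment 3·1570 + 6·855 + 6·827 + 1·1681 = 16483) ⇒ x = (30316 − 16483) / 10 ≈ 1383.30.

x ≈ 1383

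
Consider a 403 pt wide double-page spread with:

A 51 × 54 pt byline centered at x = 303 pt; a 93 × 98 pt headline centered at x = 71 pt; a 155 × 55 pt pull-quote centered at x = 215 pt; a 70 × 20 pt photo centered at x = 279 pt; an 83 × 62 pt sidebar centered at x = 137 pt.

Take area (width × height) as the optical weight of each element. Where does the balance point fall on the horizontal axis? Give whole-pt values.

x ≈ 164

Areas: byline 51·54 = 2754, headline 93·98 = 9114, pull-quote 155·55 = 8525, photo 70·20 = 1400, sidebar 83·62 = 5146. Total weight = 26939.
x: (2754·303 + 9114·71 + 8525·215 + 1400·279 + 5146·137) / 26939 = 4410033 / 26939 ≈ 163.70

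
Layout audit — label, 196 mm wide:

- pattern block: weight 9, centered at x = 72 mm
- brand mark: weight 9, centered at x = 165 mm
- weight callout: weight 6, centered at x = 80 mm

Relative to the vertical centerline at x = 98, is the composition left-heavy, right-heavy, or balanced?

Weights sum to 9 + 9 + 6 = 24.
x-moment: 9·72 + 9·165 + 6·80 = 2613; centroid 2613/24 ≈ 108.88.
108.9 lies right of the midline 98, so the layout is right-heavy.

right-heavy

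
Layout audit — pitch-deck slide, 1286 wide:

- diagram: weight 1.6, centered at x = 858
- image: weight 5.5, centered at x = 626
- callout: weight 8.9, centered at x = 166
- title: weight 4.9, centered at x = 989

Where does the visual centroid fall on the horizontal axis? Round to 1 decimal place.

x ≈ 533.0

Weights sum to 1.6 + 5.5 + 8.9 + 4.9 = 20.9.
x-moment: 1.6·858 + 5.5·626 + 8.9·166 + 4.9·989 = 11139.3; centroid 11139.3/20.9 ≈ 532.98.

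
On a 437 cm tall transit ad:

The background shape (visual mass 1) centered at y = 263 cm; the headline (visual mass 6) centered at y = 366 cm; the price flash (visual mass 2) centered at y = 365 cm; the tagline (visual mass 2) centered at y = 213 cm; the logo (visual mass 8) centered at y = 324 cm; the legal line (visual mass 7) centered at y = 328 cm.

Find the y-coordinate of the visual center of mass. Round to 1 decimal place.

Total weight = 1 + 6 + 2 + 2 + 8 + 7 = 26.
y-moment: 1·263 + 6·366 + 2·365 + 2·213 + 8·324 + 7·328 = 8503; centroid 8503/26 ≈ 327.04.

y ≈ 327.0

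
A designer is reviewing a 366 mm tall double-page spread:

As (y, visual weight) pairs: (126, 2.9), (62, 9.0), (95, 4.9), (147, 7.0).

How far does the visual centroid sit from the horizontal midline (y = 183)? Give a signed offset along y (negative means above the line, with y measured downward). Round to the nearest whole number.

Total weight = 2.9 + 9.0 + 4.9 + 7.0 = 23.8.
Σw·y = 2.9·126 + 9.0·62 + 4.9·95 + 7.0·147 = 2417.9, so ȳ = 2417.9/23.8 ≈ 101.59.
Offset from y = 183: 101.59 − 183 ≈ -81.41.

≈ -81 mm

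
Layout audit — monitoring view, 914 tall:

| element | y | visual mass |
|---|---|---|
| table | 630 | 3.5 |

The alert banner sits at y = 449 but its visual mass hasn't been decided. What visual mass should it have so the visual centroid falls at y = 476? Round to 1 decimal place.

w ≈ 20.0

Known: weight 3.5 with moment 3.5·630 = 2205.0.
Balance at y = 476 requires (2205.0 + w·449) / (3.5 + w) = 476.
Solving: w = (476·3.5 − 2205.0) / (449 − 476) = -539.0 / -27 ≈ 19.96.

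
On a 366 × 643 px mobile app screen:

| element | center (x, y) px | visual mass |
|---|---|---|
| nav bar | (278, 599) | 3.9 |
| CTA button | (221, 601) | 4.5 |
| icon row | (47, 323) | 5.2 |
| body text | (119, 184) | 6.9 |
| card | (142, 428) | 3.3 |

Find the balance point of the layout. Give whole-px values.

Σw = 3.9 + 4.5 + 5.2 + 6.9 + 3.3 = 23.8.
x-moment: 3.9·278 + 4.5·221 + 5.2·47 + 6.9·119 + 3.3·142 = 3612.8; centroid 3612.8/23.8 ≈ 151.80.
y-moment: 3.9·599 + 4.5·601 + 5.2·323 + 6.9·184 + 3.3·428 = 9402.2; centroid 9402.2/23.8 ≈ 395.05.

(152, 395)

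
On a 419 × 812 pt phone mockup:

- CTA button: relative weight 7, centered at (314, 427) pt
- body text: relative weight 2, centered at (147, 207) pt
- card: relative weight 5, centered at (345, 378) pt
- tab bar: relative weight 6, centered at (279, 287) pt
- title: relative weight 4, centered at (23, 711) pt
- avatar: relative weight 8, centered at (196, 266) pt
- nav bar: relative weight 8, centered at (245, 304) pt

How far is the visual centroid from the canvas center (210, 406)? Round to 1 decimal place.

≈ 53.3 pt

Total weight = 7 + 2 + 5 + 6 + 4 + 8 + 8 = 40.
Σw·x = 9511; x̄ = 9511/40 ≈ 237.78.
y: moment 14419 / weight 40 ≈ 360.48
Relative to (210, 406): Δ = (27.78, -45.52); |Δ| = √(27.78² + -45.52²) ≈ 53.33.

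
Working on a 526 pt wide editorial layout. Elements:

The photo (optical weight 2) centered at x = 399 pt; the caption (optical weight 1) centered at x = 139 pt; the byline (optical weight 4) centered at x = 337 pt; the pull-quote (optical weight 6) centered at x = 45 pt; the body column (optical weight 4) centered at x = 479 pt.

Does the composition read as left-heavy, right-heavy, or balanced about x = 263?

balanced

Σw = 2 + 1 + 4 + 6 + 4 = 17.
x: (2·399 + 1·139 + 4·337 + 6·45 + 4·479) / 17 = 4471 / 17 ≈ 263.00
That equals the midline 263 — balanced.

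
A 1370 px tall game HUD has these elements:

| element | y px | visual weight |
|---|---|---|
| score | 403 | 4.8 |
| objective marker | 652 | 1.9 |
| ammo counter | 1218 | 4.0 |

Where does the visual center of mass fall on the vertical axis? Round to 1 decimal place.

Weights sum to 4.8 + 1.9 + 4.0 = 10.7.
y: (4.8·403 + 1.9·652 + 4.0·1218) / 10.7 = 8045.2 / 10.7 ≈ 751.89

y ≈ 751.9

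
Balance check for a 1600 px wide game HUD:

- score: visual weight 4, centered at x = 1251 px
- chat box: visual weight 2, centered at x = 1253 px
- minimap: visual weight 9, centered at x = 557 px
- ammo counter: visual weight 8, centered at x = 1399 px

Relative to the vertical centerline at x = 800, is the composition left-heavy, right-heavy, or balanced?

Weights sum to 4 + 2 + 9 + 8 = 23.
x: (4·1251 + 2·1253 + 9·557 + 8·1399) / 23 = 23715 / 23 ≈ 1031.09
Since 1031.1 is right of 800, the composition reads right-heavy.

right-heavy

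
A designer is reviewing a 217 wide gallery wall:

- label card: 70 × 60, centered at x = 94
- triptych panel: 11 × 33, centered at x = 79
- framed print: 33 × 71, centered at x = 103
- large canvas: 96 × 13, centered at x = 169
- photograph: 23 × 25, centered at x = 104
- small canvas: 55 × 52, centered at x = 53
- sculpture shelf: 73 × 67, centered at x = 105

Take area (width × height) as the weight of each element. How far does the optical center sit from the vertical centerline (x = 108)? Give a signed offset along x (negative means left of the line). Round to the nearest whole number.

≈ -11

Taking area as weight: label card 70·60 = 4200, triptych panel 11·33 = 363, framed print 33·71 = 2343, large canvas 96·13 = 1248, photograph 23·25 = 575, small canvas 55·52 = 2860, sculpture shelf 73·67 = 4891. Sum 16480.
x: (4200·94 + 363·79 + 2343·103 + 1248·169 + 575·104 + 2860·53 + 4891·105) / 16480 = 1600653 / 16480 ≈ 97.13
Against x = 108, that's 97.13 − 108 = -10.87.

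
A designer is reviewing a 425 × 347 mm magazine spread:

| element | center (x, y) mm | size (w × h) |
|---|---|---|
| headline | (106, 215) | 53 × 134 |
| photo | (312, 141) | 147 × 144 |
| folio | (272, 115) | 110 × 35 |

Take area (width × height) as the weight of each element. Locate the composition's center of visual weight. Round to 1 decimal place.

Areas → weights: headline 53·134 = 7102, photo 147·144 = 21168, folio 110·35 = 3850; Σw = 32120.
Σw·x = 7102·106 + 21168·312 + 3850·272 = 8404428, so x̄ = 8404428/32120 ≈ 261.66.
Σw·y = 7102·215 + 21168·141 + 3850·115 = 4954368, so ȳ = 4954368/32120 ≈ 154.25.

(261.7, 154.2)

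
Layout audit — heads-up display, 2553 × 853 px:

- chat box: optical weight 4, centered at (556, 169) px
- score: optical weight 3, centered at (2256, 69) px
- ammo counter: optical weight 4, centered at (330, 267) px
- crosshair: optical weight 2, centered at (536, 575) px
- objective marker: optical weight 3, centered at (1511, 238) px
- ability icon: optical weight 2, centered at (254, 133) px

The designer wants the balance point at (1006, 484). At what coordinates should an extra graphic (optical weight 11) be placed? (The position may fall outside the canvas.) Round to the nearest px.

(1159, 905)

With the extra graphic, Σw becomes 4 + 3 + 4 + 2 + 3 + 2 + 11 = 29.
x: target moment 29×1006 = 29174; current 4·556 + 3·2256 + 4·330 + 2·536 + 3·1511 + 2·254 = 16425; the extra graphic supplies 12749, so x = 12749/11 ≈ 1159.00.
y: target moment 29×484 = 14036; current 4·169 + 3·69 + 4·267 + 2·575 + 3·238 + 2·133 = 4081; the extra graphic supplies 9955, so y = 9955/11 ≈ 905.00.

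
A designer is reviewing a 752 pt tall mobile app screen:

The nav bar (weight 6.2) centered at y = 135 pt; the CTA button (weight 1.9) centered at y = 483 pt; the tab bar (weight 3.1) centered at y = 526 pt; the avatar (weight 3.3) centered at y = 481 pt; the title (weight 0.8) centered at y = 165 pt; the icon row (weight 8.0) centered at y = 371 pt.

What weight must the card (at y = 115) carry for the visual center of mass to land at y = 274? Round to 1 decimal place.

Known weights sum to 6.2 + 1.9 + 3.1 + 3.3 + 0.8 + 8.0 = 23.3; their moment is 6.2·135 + 1.9·483 + 3.1·526 + 3.3·481 + 0.8·165 + 8.0·371 = 8072.6.
Set Σw·y/Σw = 274: (8072.6 + 115w) = 274·(23.3 + w).
Solving: w = (274·23.3 − 8072.6) / (115 − 274) = -1688.4 / -159 ≈ 10.62.

w ≈ 10.6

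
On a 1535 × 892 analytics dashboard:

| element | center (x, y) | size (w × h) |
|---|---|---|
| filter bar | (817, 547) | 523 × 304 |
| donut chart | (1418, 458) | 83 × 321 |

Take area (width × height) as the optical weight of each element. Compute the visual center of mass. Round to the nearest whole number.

(903, 534)

Areas → weights: filter bar 523·304 = 158992, donut chart 83·321 = 26643; Σw = 185635.
x-moment: 158992·817 + 26643·1418 = 167676238; centroid 167676238/185635 ≈ 903.26.
y-moment: 158992·547 + 26643·458 = 99171118; centroid 99171118/185635 ≈ 534.23.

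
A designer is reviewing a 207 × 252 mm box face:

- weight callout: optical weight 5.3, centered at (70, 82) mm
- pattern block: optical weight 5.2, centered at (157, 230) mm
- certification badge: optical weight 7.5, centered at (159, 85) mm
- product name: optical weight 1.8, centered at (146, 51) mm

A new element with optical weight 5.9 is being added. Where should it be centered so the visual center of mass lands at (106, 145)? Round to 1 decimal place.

New total weight: (5.3 + 5.2 + 7.5 + 1.8) + 5.9 = 25.7.
x: need Σw·x = 25.7·106 = 2724.2. Existing = 5.3·70 + 5.2·157 + 7.5·159 + 1.8·146 = 2642.7. Remainder 81.5 / 5.9 ≈ 13.81.
y: need Σw·y = 25.7·145 = 3726.5. Existing = 5.3·82 + 5.2·230 + 7.5·85 + 1.8·51 = 2359.9. Remainder 1366.6 / 5.9 ≈ 231.63.

(13.8, 231.6)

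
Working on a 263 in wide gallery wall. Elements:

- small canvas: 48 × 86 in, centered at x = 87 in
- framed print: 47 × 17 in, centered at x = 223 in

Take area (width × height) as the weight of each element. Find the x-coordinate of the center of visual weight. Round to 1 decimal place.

Taking area as weight: small canvas 48·86 = 4128, framed print 47·17 = 799. Sum 4927.
Σw·x = 4128·87 + 799·223 = 537313, so x̄ = 537313/4927 ≈ 109.05.

x ≈ 109.1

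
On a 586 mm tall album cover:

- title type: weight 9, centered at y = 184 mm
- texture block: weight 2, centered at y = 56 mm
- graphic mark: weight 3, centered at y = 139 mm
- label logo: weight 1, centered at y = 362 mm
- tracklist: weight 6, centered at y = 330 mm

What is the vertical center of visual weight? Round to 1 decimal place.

Σw = 9 + 2 + 3 + 1 + 6 = 21.
y: (9·184 + 2·56 + 3·139 + 1·362 + 6·330) / 21 = 4527 / 21 ≈ 215.57

y ≈ 215.6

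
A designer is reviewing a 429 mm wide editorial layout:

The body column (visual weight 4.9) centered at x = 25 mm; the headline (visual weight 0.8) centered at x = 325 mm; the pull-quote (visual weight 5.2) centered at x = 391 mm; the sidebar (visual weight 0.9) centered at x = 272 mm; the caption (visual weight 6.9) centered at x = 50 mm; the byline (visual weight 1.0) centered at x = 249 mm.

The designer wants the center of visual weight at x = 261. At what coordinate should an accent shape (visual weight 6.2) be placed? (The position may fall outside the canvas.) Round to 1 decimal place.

x ≈ 565.4

New total weight: (4.9 + 0.8 + 5.2 + 0.9 + 6.9 + 1.0) + 6.2 = 25.9.
Along x: (3254.5 + 6.2·x) / 25.9 = 261 (existing moment 4.9·25 + 0.8·325 + 5.2·391 + 0.9·272 + 6.9·50 + 1.0·249 = 3254.5) ⇒ x = (6759.9 − 3254.5) / 6.2 ≈ 565.39.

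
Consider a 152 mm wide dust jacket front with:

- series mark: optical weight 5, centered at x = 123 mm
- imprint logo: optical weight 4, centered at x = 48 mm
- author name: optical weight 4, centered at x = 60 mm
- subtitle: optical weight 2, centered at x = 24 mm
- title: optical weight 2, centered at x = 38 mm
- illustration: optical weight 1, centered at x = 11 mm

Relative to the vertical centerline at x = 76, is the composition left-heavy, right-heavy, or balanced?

left-heavy

Weights sum to 5 + 4 + 4 + 2 + 2 + 1 = 18.
x: moment 1182 / weight 18 ≈ 65.67
65.7 lies left of the midline 76, so the layout is left-heavy.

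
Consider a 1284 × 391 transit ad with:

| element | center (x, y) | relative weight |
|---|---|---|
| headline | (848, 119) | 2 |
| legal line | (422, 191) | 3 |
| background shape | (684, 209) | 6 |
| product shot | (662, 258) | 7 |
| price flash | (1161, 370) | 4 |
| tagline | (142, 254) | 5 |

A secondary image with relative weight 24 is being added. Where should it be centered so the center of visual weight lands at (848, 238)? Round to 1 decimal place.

New total weight: (2 + 3 + 6 + 7 + 4 + 5) + 24 = 51.
x: target moment 51×848 = 43248; current 2·848 + 3·422 + 6·684 + 7·662 + 4·1161 + 5·142 = 17054; the secondary image supplies 26194, so x = 26194/24 ≈ 1091.42.
y: target moment 51×238 = 12138; current 2·119 + 3·191 + 6·209 + 7·258 + 4·370 + 5·254 = 6621; the secondary image supplies 5517, so y = 5517/24 ≈ 229.88.

(1091.4, 229.9)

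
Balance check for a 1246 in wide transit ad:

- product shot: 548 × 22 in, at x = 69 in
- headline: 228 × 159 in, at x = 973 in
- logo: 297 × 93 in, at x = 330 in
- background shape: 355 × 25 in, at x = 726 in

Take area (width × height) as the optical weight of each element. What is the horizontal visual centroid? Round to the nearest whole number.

x ≈ 609

Areas → weights: product shot 548·22 = 12056, headline 228·159 = 36252, logo 297·93 = 27621, background shape 355·25 = 8875; Σw = 84804.
x-moment: 12056·69 + 36252·973 + 27621·330 + 8875·726 = 51663240; centroid 51663240/84804 ≈ 609.21.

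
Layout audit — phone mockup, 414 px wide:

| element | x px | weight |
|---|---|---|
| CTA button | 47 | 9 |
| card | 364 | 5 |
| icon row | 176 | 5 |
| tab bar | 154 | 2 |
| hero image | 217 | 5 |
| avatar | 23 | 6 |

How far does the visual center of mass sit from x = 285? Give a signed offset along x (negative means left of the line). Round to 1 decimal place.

Total weight = 9 + 5 + 5 + 2 + 5 + 6 = 32.
Σw·x = 9·47 + 5·364 + 5·176 + 2·154 + 5·217 + 6·23 = 4654, so x̄ = 4654/32 ≈ 145.44.
Offset from x = 285: 145.44 − 285 ≈ -139.56.

≈ -139.6 px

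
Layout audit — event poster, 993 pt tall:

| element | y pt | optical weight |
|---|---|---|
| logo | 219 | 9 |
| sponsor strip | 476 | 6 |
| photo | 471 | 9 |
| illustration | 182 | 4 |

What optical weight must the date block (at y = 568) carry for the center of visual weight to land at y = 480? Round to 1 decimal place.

w ≈ 41.4

Fixed elements: Σw = 9 + 6 + 9 + 4 = 28, Σw·y = 9·219 + 6·476 + 9·471 + 4·182 = 9794.
Balance at y = 480 requires (9794 + w·568) / (28 + w) = 480.
Solving: w = (480·28 − 9794) / (568 − 480) = 3646 / 88 ≈ 41.43.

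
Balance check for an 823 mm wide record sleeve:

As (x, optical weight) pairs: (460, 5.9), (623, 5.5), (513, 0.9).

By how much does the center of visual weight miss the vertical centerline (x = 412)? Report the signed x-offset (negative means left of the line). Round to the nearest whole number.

Σw = 5.9 + 5.5 + 0.9 = 12.3.
Σw·x = 5.9·460 + 5.5·623 + 0.9·513 = 6602.2, so x̄ = 6602.2/12.3 ≈ 536.76.
Against x = 412, that's 536.76 − 412 = 124.76.

≈ 125 mm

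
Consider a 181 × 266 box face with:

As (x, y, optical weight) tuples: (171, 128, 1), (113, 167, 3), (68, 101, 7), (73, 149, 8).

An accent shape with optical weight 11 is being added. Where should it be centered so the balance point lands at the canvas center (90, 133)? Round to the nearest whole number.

After adding the accent shape, total weight = 1 + 3 + 7 + 8 + 11 = 30.
x: need Σw·x = 30·90 = 2700. Existing = 1·171 + 3·113 + 7·68 + 8·73 = 1570. Remainder 1130 / 11 ≈ 102.73.
y: need Σw·y = 30·133 = 3990. Existing = 1·128 + 3·167 + 7·101 + 8·149 = 2528. Remainder 1462 / 11 ≈ 132.91.

(103, 133)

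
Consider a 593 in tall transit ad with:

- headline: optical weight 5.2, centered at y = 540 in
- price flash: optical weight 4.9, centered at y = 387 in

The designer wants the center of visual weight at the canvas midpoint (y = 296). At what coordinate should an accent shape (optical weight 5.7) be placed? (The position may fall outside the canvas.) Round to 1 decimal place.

With the accent shape, Σw becomes 5.2 + 4.9 + 5.7 = 15.8.
y: target moment 15.8×296 = 4676.8; current 5.2·540 + 4.9·387 = 4704.3; the accent shape supplies -27.5, so y = -27.5/5.7 ≈ -4.82.

y ≈ -4.8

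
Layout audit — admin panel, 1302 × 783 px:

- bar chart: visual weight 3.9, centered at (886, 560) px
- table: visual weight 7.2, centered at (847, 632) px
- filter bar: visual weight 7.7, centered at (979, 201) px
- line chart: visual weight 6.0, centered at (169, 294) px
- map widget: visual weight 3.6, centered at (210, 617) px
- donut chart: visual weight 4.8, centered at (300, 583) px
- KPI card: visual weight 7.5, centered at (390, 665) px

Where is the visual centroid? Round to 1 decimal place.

(570.7, 492.7)

Σw = 3.9 + 7.2 + 7.7 + 6.0 + 3.6 + 4.8 + 7.5 = 40.7.
Σw·x = 23227.1; x̄ = 23227.1/40.7 ≈ 570.69.
Σw·y = 20053.2; ȳ = 20053.2/40.7 ≈ 492.71.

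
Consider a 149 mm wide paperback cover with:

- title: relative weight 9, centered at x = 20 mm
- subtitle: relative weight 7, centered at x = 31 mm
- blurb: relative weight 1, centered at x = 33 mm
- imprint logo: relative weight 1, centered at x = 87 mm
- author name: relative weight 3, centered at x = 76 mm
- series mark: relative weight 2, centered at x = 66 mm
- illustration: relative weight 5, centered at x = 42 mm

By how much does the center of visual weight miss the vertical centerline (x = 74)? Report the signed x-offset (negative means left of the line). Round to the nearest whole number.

≈ -35 mm

Σw = 9 + 7 + 1 + 1 + 3 + 2 + 5 = 28.
Σw·x = 9·20 + 7·31 + 1·33 + 1·87 + 3·76 + 2·66 + 5·42 = 1087, so x̄ = 1087/28 ≈ 38.82.
Against x = 74, that's 38.82 − 74 = -35.18.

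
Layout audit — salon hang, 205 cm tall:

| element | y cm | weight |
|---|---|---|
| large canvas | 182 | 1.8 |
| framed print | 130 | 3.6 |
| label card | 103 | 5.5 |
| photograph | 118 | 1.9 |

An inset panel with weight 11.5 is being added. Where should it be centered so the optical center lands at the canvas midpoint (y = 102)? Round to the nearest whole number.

New total weight: (1.8 + 3.6 + 5.5 + 1.9) + 11.5 = 24.3.
Along y: (1586.3 + 11.5·y) / 24.3 = 102 (existing moment 1.8·182 + 3.6·130 + 5.5·103 + 1.9·118 = 1586.3) ⇒ y = (2478.6 − 1586.3) / 11.5 ≈ 77.59.

y ≈ 78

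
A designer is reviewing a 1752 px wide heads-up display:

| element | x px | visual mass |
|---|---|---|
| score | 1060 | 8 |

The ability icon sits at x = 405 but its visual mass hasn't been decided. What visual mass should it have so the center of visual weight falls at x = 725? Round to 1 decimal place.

w ≈ 8.4

The single fixed element contributes weight 8, moment 8·1060 = 8480.
Balance at x = 725 requires (8480 + w·405) / (8 + w) = 725.
Rearranging, w·(405 − 725) = 725·8 − 8480 = -2680, so w ≈ -2680/-320 = 8.38.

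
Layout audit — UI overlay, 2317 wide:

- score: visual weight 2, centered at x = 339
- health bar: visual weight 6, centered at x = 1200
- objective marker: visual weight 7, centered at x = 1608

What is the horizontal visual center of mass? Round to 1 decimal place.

x ≈ 1275.6

Total weight = 2 + 6 + 7 = 15.
x-moment: 2·339 + 6·1200 + 7·1608 = 19134; centroid 19134/15 ≈ 1275.60.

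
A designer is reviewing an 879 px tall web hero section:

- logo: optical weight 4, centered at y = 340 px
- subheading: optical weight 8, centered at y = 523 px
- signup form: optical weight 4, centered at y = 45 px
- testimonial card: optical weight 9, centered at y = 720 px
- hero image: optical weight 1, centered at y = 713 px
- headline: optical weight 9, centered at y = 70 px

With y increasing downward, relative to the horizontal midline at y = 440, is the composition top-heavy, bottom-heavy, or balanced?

top-heavy

Weights sum to 4 + 8 + 4 + 9 + 1 + 9 = 35.
Σw·y = 4·340 + 8·523 + 4·45 + 9·720 + 1·713 + 9·70 = 13547, so ȳ = 13547/35 ≈ 387.06.
387.1 lies above (smaller y than) the midline 440, so the layout is top-heavy.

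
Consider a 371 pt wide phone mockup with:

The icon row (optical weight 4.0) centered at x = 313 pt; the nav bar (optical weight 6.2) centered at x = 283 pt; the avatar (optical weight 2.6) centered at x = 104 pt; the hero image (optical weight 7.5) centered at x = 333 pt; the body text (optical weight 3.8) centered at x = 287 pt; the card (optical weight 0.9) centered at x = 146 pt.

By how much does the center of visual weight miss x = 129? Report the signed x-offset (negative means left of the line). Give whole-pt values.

≈ 151 pt

Total weight = 4.0 + 6.2 + 2.6 + 7.5 + 3.8 + 0.9 = 25.0.
x: moment 6996.5 / weight 25.0 ≈ 279.86
Difference: 279.86 − 129 ≈ 150.86.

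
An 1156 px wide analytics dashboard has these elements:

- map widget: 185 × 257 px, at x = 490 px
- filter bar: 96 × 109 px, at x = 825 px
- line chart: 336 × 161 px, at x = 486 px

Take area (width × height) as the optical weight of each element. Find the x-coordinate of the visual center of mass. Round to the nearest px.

x ≈ 519

Taking area as weight: map widget 185·257 = 47545, filter bar 96·109 = 10464, line chart 336·161 = 54096. Sum 112105.
x: (47545·490 + 10464·825 + 54096·486) / 112105 = 58220506 / 112105 ≈ 519.34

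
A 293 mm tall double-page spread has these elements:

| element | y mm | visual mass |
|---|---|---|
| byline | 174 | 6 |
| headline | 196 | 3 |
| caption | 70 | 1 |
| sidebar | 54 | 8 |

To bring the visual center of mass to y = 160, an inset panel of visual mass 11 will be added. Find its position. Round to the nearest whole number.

With the inset panel, Σw becomes 6 + 3 + 1 + 8 + 11 = 29.
y: need Σw·y = 29·160 = 4640. Existing = 6·174 + 3·196 + 1·70 + 8·54 = 2134. Remainder 2506 / 11 ≈ 227.82.

y ≈ 228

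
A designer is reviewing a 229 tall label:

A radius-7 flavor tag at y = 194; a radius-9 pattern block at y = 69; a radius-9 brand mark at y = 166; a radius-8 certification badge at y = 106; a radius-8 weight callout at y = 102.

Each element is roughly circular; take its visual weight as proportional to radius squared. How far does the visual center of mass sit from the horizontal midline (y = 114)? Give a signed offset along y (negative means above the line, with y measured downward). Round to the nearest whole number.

Weights ∝ r²: flavor tag 7² = 49, pattern block 9² = 81, brand mark 9² = 81, certification badge 8² = 64, weight callout 8² = 64; Σw = 339.
y-moment: 49·194 + 81·69 + 81·166 + 64·106 + 64·102 = 41853; centroid 41853/339 ≈ 123.46.
Offset from y = 114: 123.46 − 114 ≈ 9.46.

≈ 9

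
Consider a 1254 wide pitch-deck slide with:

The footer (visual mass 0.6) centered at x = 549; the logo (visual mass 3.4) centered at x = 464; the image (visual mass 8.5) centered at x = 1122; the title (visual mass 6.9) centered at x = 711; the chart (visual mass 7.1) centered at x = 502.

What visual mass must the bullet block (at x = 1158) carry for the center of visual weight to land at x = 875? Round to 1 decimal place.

Fixed elements: Σw = 0.6 + 3.4 + 8.5 + 6.9 + 7.1 = 26.5, Σw·x = 0.6·549 + 3.4·464 + 8.5·1122 + 6.9·711 + 7.1·502 = 19914.1.
Balance at x = 875 requires (19914.1 + w·1158) / (26.5 + w) = 875.
Rearranging, w·(1158 − 875) = 875·26.5 − 19914.1 = 3273.4, so w ≈ 3273.4/283 = 11.57.

w ≈ 11.6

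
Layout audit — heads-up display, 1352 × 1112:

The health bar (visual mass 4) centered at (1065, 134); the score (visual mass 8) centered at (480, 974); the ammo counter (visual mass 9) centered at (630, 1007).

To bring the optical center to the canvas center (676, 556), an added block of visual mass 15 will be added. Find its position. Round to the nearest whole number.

(704, 175)

With the added block, Σw becomes 4 + 8 + 9 + 15 = 36.
Along x: (13770 + 15·x) / 36 = 676 (existing moment 4·1065 + 8·480 + 9·630 = 13770) ⇒ x = (24336 − 13770) / 15 ≈ 704.40.
Along y: (17391 + 15·y) / 36 = 556 (existing moment 4·134 + 8·974 + 9·1007 = 17391) ⇒ y = (20016 − 17391) / 15 ≈ 175.00.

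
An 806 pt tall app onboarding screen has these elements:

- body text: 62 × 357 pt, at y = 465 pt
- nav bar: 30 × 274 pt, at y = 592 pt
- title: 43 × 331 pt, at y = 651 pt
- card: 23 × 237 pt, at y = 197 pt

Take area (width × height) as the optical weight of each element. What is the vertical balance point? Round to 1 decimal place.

y ≈ 509.6

Areas: body text 62·357 = 22134, nav bar 30·274 = 8220, title 43·331 = 14233, card 23·237 = 5451. Total weight = 50038.
y-moment: 22134·465 + 8220·592 + 14233·651 + 5451·197 = 25498080; centroid 25498080/50038 ≈ 509.57.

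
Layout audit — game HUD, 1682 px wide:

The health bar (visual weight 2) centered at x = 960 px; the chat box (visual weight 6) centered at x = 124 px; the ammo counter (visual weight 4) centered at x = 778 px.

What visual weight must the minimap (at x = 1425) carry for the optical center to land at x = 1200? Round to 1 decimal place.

Known weights sum to 2 + 6 + 4 = 12; their moment is 2·960 + 6·124 + 4·778 = 5776.
Balance at x = 1200 requires (5776 + w·1425) / (12 + w) = 1200.
So w = (1200·12 − 5776)/(1425 − 1200) = 8624/225 ≈ 38.33.

w ≈ 38.3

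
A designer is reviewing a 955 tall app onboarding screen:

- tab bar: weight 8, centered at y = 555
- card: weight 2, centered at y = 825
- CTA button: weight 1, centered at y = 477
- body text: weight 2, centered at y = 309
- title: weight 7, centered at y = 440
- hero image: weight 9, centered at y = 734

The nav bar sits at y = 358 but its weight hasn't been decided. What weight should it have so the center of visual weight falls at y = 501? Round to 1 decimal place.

Fixed elements: Σw = 8 + 2 + 1 + 2 + 7 + 9 = 29, Σw·y = 8·555 + 2·825 + 1·477 + 2·309 + 7·440 + 9·734 = 16871.
For the centroid to hit 501: (16871 + w·358) / (29 + w) = 501.
Rearranging, w·(358 − 501) = 501·29 − 16871 = -2342, so w ≈ -2342/-143 = 16.38.

w ≈ 16.4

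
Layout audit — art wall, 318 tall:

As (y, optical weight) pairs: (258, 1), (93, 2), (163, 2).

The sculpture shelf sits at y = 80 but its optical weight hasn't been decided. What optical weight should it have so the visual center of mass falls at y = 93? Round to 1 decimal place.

Existing Σw = 5 (1 + 2 + 2); existing moment 1·258 + 2·93 + 2·163 = 770.
Set Σw·y/Σw = 93: (770 + 80w) = 93·(5 + w).
Rearranging, w·(80 − 93) = 93·5 − 770 = -305, so w ≈ -305/-13 = 23.46.

w ≈ 23.5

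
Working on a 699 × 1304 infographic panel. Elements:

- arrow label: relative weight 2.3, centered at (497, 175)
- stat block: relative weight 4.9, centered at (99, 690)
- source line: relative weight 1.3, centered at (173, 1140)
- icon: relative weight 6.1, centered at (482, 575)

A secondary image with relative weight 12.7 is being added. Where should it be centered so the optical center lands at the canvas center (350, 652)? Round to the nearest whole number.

(375, 711)

With the secondary image, Σw becomes 2.3 + 4.9 + 1.3 + 6.1 + 12.7 = 27.3.
x: target moment 27.3×350 = 9555.0; current 2.3·497 + 4.9·99 + 1.3·173 + 6.1·482 = 4793.3; the secondary image supplies 4761.7, so x = 4761.7/12.7 ≈ 374.94.
y: target moment 27.3×652 = 17799.6; current 2.3·175 + 4.9·690 + 1.3·1140 + 6.1·575 = 8773.0; the secondary image supplies 9026.6, so y = 9026.6/12.7 ≈ 710.76.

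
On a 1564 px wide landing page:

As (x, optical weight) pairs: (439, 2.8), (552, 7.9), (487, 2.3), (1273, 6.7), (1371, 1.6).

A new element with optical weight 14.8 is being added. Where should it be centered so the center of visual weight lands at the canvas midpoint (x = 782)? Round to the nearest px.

New total weight: (2.8 + 7.9 + 2.3 + 6.7 + 1.6) + 14.8 = 36.1.
x: need Σw·x = 36.1·782 = 28230.2. Existing = 2.8·439 + 7.9·552 + 2.3·487 + 6.7·1273 + 1.6·1371 = 17432.8. Remainder 10797.4 / 14.8 ≈ 729.55.

x ≈ 730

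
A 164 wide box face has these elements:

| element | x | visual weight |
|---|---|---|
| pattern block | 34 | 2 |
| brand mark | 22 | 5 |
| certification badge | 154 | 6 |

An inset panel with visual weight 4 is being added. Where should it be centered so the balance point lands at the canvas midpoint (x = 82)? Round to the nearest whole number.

With the inset panel, Σw becomes 2 + 5 + 6 + 4 = 17.
Along x: (1102 + 4·x) / 17 = 82 (existing moment 2·34 + 5·22 + 6·154 = 1102) ⇒ x = (1394 − 1102) / 4 ≈ 73.00.

x ≈ 73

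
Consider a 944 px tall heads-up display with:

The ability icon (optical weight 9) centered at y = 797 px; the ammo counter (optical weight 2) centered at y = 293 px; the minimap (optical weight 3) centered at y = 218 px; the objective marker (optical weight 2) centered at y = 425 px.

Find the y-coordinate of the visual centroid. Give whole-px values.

Total weight = 9 + 2 + 3 + 2 = 16.
Σw·y = 9·797 + 2·293 + 3·218 + 2·425 = 9263, so ȳ = 9263/16 ≈ 578.94.

y ≈ 579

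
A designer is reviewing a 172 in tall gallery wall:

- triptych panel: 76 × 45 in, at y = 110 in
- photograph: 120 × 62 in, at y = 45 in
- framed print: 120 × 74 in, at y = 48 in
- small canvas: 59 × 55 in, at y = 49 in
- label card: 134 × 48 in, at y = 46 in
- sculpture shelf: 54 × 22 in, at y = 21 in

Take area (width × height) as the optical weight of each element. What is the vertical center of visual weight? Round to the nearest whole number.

y ≈ 53

Areas → weights: triptych panel 76·45 = 3420, photograph 120·62 = 7440, framed print 120·74 = 8880, small canvas 59·55 = 3245, label card 134·48 = 6432, sculpture shelf 54·22 = 1188; Σw = 30605.
Σw·y = 1617065; ȳ = 1617065/30605 ≈ 52.84.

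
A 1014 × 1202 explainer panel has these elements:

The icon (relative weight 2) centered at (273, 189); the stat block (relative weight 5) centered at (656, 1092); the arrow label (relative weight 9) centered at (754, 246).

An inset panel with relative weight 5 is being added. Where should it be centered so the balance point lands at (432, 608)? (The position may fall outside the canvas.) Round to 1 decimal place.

(-308.0, 943.2)

New total weight: (2 + 5 + 9) + 5 = 21.
x: target moment 21×432 = 9072; current 2·273 + 5·656 + 9·754 = 10612; the inset panel supplies -1540, so x = -1540/5 ≈ -308.00.
y: target moment 21×608 = 12768; current 2·189 + 5·1092 + 9·246 = 8052; the inset panel supplies 4716, so y = 4716/5 ≈ 943.20.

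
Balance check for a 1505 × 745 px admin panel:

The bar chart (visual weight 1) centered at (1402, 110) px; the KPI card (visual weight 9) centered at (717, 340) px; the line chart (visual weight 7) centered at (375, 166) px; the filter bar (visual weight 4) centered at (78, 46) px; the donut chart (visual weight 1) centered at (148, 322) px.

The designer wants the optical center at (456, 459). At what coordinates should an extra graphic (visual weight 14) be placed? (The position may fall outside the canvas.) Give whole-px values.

After adding the extra graphic, total weight = 1 + 9 + 7 + 4 + 1 + 14 = 36.
x: need Σw·x = 36·456 = 16416. Existing = 1·1402 + 9·717 + 7·375 + 4·78 + 1·148 = 10940. Remainder 5476 / 14 ≈ 391.14.
y: need Σw·y = 36·459 = 16524. Existing = 1·110 + 9·340 + 7·166 + 4·46 + 1·322 = 4838. Remainder 11686 / 14 ≈ 834.71.

(391, 835)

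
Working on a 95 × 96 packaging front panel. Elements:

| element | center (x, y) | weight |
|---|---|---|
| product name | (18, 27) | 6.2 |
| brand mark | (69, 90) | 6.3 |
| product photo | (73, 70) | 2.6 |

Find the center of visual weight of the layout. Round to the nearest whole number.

Σw = 6.2 + 6.3 + 2.6 = 15.1.
x: (6.2·18 + 6.3·69 + 2.6·73) / 15.1 = 736.1 / 15.1 ≈ 48.75
y: (6.2·27 + 6.3·90 + 2.6·70) / 15.1 = 916.4 / 15.1 ≈ 60.69

(49, 61)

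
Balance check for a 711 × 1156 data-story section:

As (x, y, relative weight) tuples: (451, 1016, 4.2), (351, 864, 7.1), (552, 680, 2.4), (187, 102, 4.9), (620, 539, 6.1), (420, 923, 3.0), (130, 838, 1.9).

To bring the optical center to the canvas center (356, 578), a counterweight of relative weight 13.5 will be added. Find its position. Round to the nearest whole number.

(254, 350)

New total weight: (4.2 + 7.1 + 2.4 + 4.9 + 6.1 + 3.0 + 1.9) + 13.5 = 43.1.
Along x: (11916.4 + 13.5·x) / 43.1 = 356 (existing moment 4.2·451 + 7.1·351 + 2.4·552 + 4.9·187 + 6.1·620 + 3.0·420 + 1.9·130 = 11916.4) ⇒ x = (15343.6 − 11916.4) / 13.5 ≈ 253.87.
Along y: (20182.5 + 13.5·y) / 43.1 = 578 (existing moment 4.2·1016 + 7.1·864 + 2.4·680 + 4.9·102 + 6.1·539 + 3.0·923 + 1.9·838 = 20182.5) ⇒ y = (24911.8 − 20182.5) / 13.5 ≈ 350.32.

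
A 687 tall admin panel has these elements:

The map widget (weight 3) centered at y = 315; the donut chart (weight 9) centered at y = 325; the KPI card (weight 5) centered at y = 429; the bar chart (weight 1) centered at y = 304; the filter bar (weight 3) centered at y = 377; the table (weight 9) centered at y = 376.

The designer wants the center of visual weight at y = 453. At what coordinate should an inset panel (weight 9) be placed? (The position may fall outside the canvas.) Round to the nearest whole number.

y ≈ 759

With the inset panel, Σw becomes 3 + 9 + 5 + 1 + 3 + 9 + 9 = 39.
Along y: (10834 + 9·y) / 39 = 453 (existing moment 3·315 + 9·325 + 5·429 + 1·304 + 3·377 + 9·376 = 10834) ⇒ y = (17667 − 10834) / 9 ≈ 759.22.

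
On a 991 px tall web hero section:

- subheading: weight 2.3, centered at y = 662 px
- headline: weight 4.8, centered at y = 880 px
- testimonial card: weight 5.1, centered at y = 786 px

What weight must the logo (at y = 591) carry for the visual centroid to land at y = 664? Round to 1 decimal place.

w ≈ 22.7

Known weights sum to 2.3 + 4.8 + 5.1 = 12.2; their moment is 2.3·662 + 4.8·880 + 5.1·786 = 9755.2.
Set Σw·y/Σw = 664: (9755.2 + 591w) = 664·(12.2 + w).
So w = (664·12.2 − 9755.2)/(591 − 664) = -1654.4/-73 ≈ 22.66.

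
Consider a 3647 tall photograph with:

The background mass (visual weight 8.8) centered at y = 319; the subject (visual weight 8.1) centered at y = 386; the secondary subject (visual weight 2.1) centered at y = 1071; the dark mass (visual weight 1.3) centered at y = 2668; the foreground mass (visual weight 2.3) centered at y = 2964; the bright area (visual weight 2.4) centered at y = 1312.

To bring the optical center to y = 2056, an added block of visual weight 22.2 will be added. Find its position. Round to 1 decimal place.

y ≈ 3397.6

After adding the added block, total weight = 8.8 + 8.1 + 2.1 + 1.3 + 2.3 + 2.4 + 22.2 = 47.2.
Along y: (21617.3 + 22.2·y) / 47.2 = 2056 (existing moment 8.8·319 + 8.1·386 + 2.1·1071 + 1.3·2668 + 2.3·2964 + 2.4·1312 = 21617.3) ⇒ y = (97043.2 − 21617.3) / 22.2 ≈ 3397.56.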